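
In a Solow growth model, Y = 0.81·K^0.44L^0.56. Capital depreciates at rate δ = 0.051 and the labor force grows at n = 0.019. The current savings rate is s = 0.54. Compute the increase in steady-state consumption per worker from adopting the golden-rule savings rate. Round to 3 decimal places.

n + δ = 0.019 + 0.051 = 0.07.
Current steady state (s = 0.54): k* = (0.54·0.81/0.07)^(1/0.56) ≈ 26.3656, y* = 0.81·26.3656^0.44 ≈ 3.4178, c* = (1−0.54)·3.4178 ≈ 1.5722.
At the golden rule the marginal product of capital equals n+δ: 0.44·0.81·k^(0.44−1) = 0.07. Solving, k_gold = (0.44·0.81/0.07)^(1/0.56) ≈ 18.2900.
y_gold = 0.81·18.2900^0.44 ≈ 2.9098, c_gold = y_gold − 0.07·k_gold ≈ 1.6295.
Gain: Δc = 1.6295 − 1.5722 ≈ 0.0573.

Δc ≈ 0.057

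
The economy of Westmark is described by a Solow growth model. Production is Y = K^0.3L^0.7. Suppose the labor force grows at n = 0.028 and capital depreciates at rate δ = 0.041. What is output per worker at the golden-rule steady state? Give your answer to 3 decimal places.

n + δ = 0.028 + 0.041 = 0.069.
Maximizing c = f(k) − (n+δ)·k gives f'(k) = n+δ, i.e. 0.3·k^(0.3−1) = 0.069, so k_gold = (0.3/0.069)^(1/0.7) ≈ 8.1624.
Output: y_gold = k_gold^0.3 = 8.1624^0.3 ≈ 1.8773.

y_gold ≈ 1.877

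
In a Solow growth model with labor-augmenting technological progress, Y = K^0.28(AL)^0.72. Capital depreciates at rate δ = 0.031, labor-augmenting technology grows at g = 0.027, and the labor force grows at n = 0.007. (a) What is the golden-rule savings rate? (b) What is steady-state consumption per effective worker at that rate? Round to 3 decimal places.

(a) s_gold = 0.280; (b) c_gold ≈ 1.271

Break-even investment rate: n + g + δ = 0.007 + 0.027 + 0.031 = 0.065.
For Cobb-Douglas, s_gold equals capital's share: s_gold = 0.28.
Maximizing c = f(k) − (n+g+δ)·k gives f'(k) = n+g+δ, i.e. 0.28·k^(0.28−1) = 0.065, so k_gold = (0.28/0.065)^(1/0.72) ≈ 7.6014.
y_gold = 7.6014^0.28 ≈ 1.7646; c_gold = (1−0.28)·y_gold ≈ 1.2705.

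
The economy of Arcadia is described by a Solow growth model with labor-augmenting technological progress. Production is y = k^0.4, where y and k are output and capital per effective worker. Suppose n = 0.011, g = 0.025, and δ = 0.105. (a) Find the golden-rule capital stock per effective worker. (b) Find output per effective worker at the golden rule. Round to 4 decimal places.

Break-even investment rate: n + g + δ = 0.011 + 0.025 + 0.105 = 0.141.
Maximizing c = f(k) − (n+g+δ)·k gives f'(k) = n+g+δ, i.e. 0.4·k^(0.4−1) = 0.141, so k_gold = (0.4/0.141)^(1/0.6) ≈ 5.6851.
y_gold = 5.6851^0.4 ≈ 2.0040.

(a) k_gold ≈ 5.6851; (b) y_gold ≈ 2.0040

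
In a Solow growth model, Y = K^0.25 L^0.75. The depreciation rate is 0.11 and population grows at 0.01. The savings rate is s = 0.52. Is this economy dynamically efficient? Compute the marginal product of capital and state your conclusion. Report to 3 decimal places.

dynamically inefficient; MPK ≈ 0.058

n + δ = 0.01 + 0.11 = 0.12.
Steady-state k*: s·k^0.25 = 0.12·k gives k* = (0.52/0.12)^(1/0.75) ≈ 7.0647.
MPK = 0.25·7.0647^(-0.75) ≈ 0.0577.
MPK < n+δ = 0.12, so the economy is dynamically inefficient (over-saving).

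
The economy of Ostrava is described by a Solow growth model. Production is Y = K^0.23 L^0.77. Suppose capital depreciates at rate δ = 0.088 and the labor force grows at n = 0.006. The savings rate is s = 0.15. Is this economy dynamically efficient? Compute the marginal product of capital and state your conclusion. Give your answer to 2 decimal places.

dynamically efficient; MPK ≈ 0.14

n + δ = 0.006 + 0.088 = 0.094.
Steady-state k*: s·k^0.23 = 0.094·k gives k* = (0.15/0.094)^(1/0.77) ≈ 1.8348.
MPK = 0.23·1.8348^(-0.77) ≈ 0.1441.
MPK > n+δ = 0.094, so the economy is dynamically efficient (under-saving).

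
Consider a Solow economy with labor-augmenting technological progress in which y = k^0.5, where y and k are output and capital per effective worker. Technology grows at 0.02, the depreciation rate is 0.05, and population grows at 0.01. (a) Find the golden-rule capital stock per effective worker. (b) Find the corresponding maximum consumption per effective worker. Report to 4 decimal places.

The effective depreciation rate is n + g + δ = 0.01 + 0.02 + 0.05 = 0.08.
Golden rule sets MPK = n+g+δ: 0.5·k^(0.5−1) = 0.08, so k_gold = (0.5/0.08)^(1/0.5) ≈ 39.0625.
y_gold = 39.0625^0.5 ≈ 6.2500; c_gold = y_gold − 0.08·k_gold ≈ 3.1250.

(a) k_gold ≈ 39.0625; (b) c_gold ≈ 3.1250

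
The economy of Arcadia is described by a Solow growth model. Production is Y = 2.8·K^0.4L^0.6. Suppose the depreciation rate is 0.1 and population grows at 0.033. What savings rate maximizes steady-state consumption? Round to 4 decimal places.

s_gold = 0.4000

The effective depreciation rate is n + δ = 0.033 + 0.1 = 0.133.
At the golden rule MPK = n+δ, and in any Cobb-Douglas steady state s = (n+δ)·k/y = MPK·k/y = capital's share 0.4.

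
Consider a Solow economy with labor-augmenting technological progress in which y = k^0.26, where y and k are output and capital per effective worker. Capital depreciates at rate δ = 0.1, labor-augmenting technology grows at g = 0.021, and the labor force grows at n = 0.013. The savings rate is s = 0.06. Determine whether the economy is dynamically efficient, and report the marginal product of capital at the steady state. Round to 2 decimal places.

dynamically efficient; MPK ≈ 0.58

The effective depreciation rate is n + g + δ = 0.013 + 0.021 + 0.1 = 0.134.
Steady-state k*: s·k^0.26 = 0.134·k gives k* = (0.06/0.134)^(1/0.74) ≈ 0.3376.
MPK = 0.26·0.3376^(-0.74) ≈ 0.5807.
MPK > n+g+δ = 0.134, so the economy is dynamically efficient (under-saving).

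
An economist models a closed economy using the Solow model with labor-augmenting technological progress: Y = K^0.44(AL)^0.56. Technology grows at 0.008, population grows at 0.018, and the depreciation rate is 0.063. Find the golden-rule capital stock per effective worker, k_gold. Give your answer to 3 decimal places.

k_gold ≈ 17.354

The effective depreciation rate is n + g + δ = 0.018 + 0.008 + 0.063 = 0.089.
Setting f'(k) = n+g+δ gives 0.44·k^(0.44−1) = 0.089, hence k_gold = (0.44/0.089)^(1/0.56) ≈ 17.3539.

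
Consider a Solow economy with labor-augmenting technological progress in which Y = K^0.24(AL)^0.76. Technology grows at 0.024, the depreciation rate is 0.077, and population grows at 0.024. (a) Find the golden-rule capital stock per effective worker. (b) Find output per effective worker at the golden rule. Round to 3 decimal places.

(a) k_gold ≈ 2.359; (b) y_gold ≈ 1.229

Break-even investment rate: n + g + δ = 0.024 + 0.024 + 0.077 = 0.125.
Setting f'(k) = n+g+δ gives 0.24·k^(0.24−1) = 0.125, hence k_gold = (0.24/0.125)^(1/0.76) ≈ 2.3592.
y_gold = 2.3592^0.24 ≈ 1.2288.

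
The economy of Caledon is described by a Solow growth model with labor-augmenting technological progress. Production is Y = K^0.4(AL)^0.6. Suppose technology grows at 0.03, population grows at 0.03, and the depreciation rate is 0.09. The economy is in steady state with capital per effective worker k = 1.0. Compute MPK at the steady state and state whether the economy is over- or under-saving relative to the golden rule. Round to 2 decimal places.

under-saving; MPK ≈ 0.40

n + g + δ = 0.03 + 0.03 + 0.09 = 0.15.
MPK = 0.4·k^(0.4−1) = 0.4·1.0^(-0.6) ≈ 0.4000.
MPK > 0.15, so the economy is dynamically efficient (under-saving).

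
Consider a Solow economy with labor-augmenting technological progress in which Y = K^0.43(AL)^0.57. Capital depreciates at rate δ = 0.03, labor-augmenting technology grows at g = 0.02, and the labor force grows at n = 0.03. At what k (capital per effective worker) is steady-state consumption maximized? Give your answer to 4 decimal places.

k_gold ≈ 19.1146

The effective depreciation rate is n + g + δ = 0.03 + 0.02 + 0.03 = 0.08.
Maximizing c = f(k) − (n+g+δ)·k gives f'(k) = n+g+δ, i.e. 0.43·k^(0.43−1) = 0.08, so k_gold = (0.43/0.08)^(1/0.57) ≈ 19.1146.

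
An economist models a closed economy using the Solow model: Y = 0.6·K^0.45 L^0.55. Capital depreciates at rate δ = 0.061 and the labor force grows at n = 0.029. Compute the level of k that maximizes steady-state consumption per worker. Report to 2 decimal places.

k_gold ≈ 7.37

Capital per worker breaks even when investment replaces (n + δ)·k; here n + δ = 0.09.
At the golden rule the marginal product of capital equals n+δ: 0.45·0.6·k^(0.45−1) = 0.09. Solving, k_gold = (0.45·0.6/0.09)^(1/0.55) ≈ 7.3704.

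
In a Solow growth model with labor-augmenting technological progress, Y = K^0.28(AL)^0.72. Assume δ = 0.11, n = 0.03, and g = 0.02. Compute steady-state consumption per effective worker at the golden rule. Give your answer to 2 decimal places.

n + g + δ = 0.03 + 0.02 + 0.11 = 0.16.
Maximizing c = f(k) − (n+g+δ)·k gives f'(k) = n+g+δ, i.e. 0.28·k^(0.28−1) = 0.16, so k_gold = (0.28/0.16)^(1/0.72) ≈ 2.1755.
y_gold = 2.1755^0.28 ≈ 1.2431.
c_gold = y_gold − (n+g+δ)·k_gold = 1.2431 − 0.16·2.1755 ≈ 0.8950.

c_gold ≈ 0.90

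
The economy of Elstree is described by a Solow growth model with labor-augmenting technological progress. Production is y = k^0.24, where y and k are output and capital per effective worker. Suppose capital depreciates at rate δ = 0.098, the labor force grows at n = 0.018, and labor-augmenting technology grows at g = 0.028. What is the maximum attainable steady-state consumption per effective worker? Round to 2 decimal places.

c_gold ≈ 0.89

The effective depreciation rate is n + g + δ = 0.018 + 0.028 + 0.098 = 0.144.
Setting f'(k) = n+g+δ gives 0.24·k^(0.24−1) = 0.144, hence k_gold = (0.24/0.144)^(1/0.76) ≈ 1.9584.
y_gold = 1.9584^0.24 ≈ 1.1751.
c_gold = y_gold − (n+g+δ)·k_gold = 1.1751 − 0.144·1.9584 ≈ 0.8930.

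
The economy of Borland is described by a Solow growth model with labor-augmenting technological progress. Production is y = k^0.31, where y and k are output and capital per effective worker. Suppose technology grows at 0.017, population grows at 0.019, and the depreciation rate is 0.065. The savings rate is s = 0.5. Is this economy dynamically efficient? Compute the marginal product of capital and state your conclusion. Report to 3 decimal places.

dynamically inefficient; MPK ≈ 0.063

Capital per effective worker breaks even when investment replaces (n + g + δ)·k; here n + g + δ = 0.101.
Steady-state k*: s·k^0.31 = 0.101·k gives k* = (0.5/0.101)^(1/0.69) ≈ 10.1563.
MPK = 0.31·10.1563^(-0.69) ≈ 0.0626.
MPK < n+g+δ = 0.101, so the economy is dynamically inefficient (over-saving).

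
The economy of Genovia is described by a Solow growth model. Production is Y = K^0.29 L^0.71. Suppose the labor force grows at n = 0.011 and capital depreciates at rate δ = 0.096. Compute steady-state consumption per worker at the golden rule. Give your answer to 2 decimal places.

Capital per worker breaks even when investment replaces (n + δ)·k; here n + δ = 0.107.
Maximizing c = f(k) − (n+δ)·k gives f'(k) = n+δ, i.e. 0.29·k^(0.29−1) = 0.107, so k_gold = (0.29/0.107)^(1/0.71) ≈ 4.0727.
y_gold = 4.0727^0.29 ≈ 1.5027.
c_gold = y_gold − (n+δ)·k_gold = 1.5027 − 0.107·4.0727 ≈ 1.0669.

c_gold ≈ 1.07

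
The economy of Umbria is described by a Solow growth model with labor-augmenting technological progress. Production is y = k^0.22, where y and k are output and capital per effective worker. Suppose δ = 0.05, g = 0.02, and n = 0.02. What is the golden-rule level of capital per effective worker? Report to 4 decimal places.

n + g + δ = 0.02 + 0.02 + 0.05 = 0.09.
Setting f'(k) = n+g+δ gives 0.22·k^(0.22−1) = 0.09, hence k_gold = (0.22/0.09)^(1/0.78) ≈ 3.1453.

k_gold ≈ 3.1453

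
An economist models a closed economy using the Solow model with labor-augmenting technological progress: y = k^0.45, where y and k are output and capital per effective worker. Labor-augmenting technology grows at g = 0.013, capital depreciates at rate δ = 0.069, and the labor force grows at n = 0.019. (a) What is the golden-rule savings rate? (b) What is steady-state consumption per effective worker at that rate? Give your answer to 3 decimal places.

The effective depreciation rate is n + g + δ = 0.019 + 0.013 + 0.069 = 0.101.
For Cobb-Douglas, s_gold equals capital's share: s_gold = 0.45.
Golden rule sets MPK = n+g+δ: 0.45·k^(0.45−1) = 0.101, so k_gold = (0.45/0.101)^(1/0.55) ≈ 15.1287.
y_gold = 15.1287^0.45 ≈ 3.3956; c_gold = (1−0.45)·y_gold ≈ 1.8676.

(a) s_gold = 0.450; (b) c_gold ≈ 1.868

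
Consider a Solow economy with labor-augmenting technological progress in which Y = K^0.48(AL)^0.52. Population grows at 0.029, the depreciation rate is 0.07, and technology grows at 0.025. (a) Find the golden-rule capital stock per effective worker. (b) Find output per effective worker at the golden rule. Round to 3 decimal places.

(a) k_gold ≈ 13.503; (b) y_gold ≈ 3.488

Capital per effective worker breaks even when investment replaces (n + g + δ)·k; here n + g + δ = 0.124.
At the golden rule the marginal product of capital equals n+g+δ: 0.48·k^(0.48−1) = 0.124. Solving, k_gold = (0.48/0.124)^(1/0.52) ≈ 13.5027.
y_gold = 13.5027^0.48 ≈ 3.4882.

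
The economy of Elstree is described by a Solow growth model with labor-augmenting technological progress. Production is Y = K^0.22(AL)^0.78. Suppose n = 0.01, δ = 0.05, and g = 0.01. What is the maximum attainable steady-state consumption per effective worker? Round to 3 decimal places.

c_gold ≈ 1.077

The effective depreciation rate is n + g + δ = 0.01 + 0.01 + 0.05 = 0.07.
Setting f'(k) = n+g+δ gives 0.22·k^(0.22−1) = 0.07, hence k_gold = (0.22/0.07)^(1/0.78) ≈ 4.3411.
y_gold = 4.3411^0.22 ≈ 1.3812.
c_gold = y_gold − (n+g+δ)·k_gold = 1.3812 − 0.07·4.3411 ≈ 1.0774.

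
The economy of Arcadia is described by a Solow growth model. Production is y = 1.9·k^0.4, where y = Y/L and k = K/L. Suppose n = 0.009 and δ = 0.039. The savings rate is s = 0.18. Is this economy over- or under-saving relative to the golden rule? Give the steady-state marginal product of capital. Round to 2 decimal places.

under-saving; MPK ≈ 0.11

The effective depreciation rate is n + δ = 0.009 + 0.039 = 0.048.
Steady-state k*: s·A·k^0.4 = 0.048·k gives k* = (0.18·1.9/0.048)^(1/0.6) ≈ 26.3820.
MPK = 0.4·1.9·26.3820^(-0.6) ≈ 0.1067.
MPK > n+δ = 0.048, so the economy is dynamically efficient (under-saving).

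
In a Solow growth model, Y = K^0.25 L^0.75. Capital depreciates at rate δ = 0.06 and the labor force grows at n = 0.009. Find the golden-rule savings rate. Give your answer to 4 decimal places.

Capital per worker breaks even when investment replaces (n + δ)·k; here n + δ = 0.069.
At the golden rule MPK = n+δ, and in any Cobb-Douglas steady state s = (n+δ)·k/y = MPK·k/y = capital's share 0.25.

s_gold = 0.2500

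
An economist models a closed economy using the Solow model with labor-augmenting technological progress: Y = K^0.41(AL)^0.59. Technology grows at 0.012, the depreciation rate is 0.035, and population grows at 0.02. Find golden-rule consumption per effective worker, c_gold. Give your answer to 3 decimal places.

Capital per effective worker breaks even when investment replaces (n + g + δ)·k; here n + g + δ = 0.067.
Maximizing c = f(k) − (n+g+δ)·k gives f'(k) = n+g+δ, i.e. 0.41·k^(0.41−1) = 0.067, so k_gold = (0.41/0.067)^(1/0.59) ≈ 21.5479.
y_gold = 21.5479^0.41 ≈ 3.5212.
c_gold = y_gold − (n+g+δ)·k_gold = 3.5212 − 0.067·21.5479 ≈ 2.0775.

c_gold ≈ 2.078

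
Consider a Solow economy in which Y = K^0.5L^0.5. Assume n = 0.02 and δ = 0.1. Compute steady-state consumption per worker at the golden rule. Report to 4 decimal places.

Capital per worker breaks even when investment replaces (n + δ)·k; here n + δ = 0.12.
Maximizing c = f(k) − (n+δ)·k gives f'(k) = n+δ, i.e. 0.5·k^(0.5−1) = 0.12, so k_gold = (0.5/0.12)^(1/0.5) ≈ 17.3611.
y_gold = 17.3611^0.5 ≈ 4.1667.
c_gold = y_gold − (n+δ)·k_gold = 4.1667 − 0.12·17.3611 ≈ 2.0833.

c_gold ≈ 2.0833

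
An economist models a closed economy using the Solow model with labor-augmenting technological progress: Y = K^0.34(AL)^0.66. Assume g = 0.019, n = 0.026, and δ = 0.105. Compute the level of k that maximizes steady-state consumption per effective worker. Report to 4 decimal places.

k_gold ≈ 3.4551

Break-even investment rate: n + g + δ = 0.026 + 0.019 + 0.105 = 0.15.
Maximizing c = f(k) − (n+g+δ)·k gives f'(k) = n+g+δ, i.e. 0.34·k^(0.34−1) = 0.15, so k_gold = (0.34/0.15)^(1/0.66) ≈ 3.4551.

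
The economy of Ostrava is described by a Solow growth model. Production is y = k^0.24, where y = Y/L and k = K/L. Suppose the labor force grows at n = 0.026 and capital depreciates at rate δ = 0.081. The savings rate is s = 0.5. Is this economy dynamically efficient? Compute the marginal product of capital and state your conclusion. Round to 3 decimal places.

The effective depreciation rate is n + δ = 0.026 + 0.081 = 0.107.
Steady-state k*: s·k^0.24 = 0.107·k gives k* = (0.5/0.107)^(1/0.76) ≈ 7.6039.
MPK = 0.24·7.6039^(-0.76) ≈ 0.0514.
MPK < n+δ = 0.107, so the economy is dynamically inefficient (over-saving).

dynamically inefficient; MPK ≈ 0.051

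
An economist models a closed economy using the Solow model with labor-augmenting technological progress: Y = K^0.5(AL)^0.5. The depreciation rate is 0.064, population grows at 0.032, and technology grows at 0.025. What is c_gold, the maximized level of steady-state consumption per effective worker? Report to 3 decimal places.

c_gold ≈ 2.066

Capital per effective worker breaks even when investment replaces (n + g + δ)·k; here n + g + δ = 0.121.
Setting f'(k) = n+g+δ gives 0.5·k^(0.5−1) = 0.121, hence k_gold = (0.5/0.121)^(1/0.5) ≈ 17.0753.
y_gold = 17.0753^0.5 ≈ 4.1322.
c_gold = y_gold − (n+g+δ)·k_gold = 4.1322 − 0.121·17.0753 ≈ 2.0661.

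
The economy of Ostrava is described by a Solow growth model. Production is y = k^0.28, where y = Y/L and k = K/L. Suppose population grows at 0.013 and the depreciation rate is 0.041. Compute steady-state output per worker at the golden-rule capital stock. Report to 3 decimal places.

y_gold ≈ 1.897

The effective depreciation rate is n + δ = 0.013 + 0.041 = 0.054.
Setting f'(k) = n+δ gives 0.28·k^(0.28−1) = 0.054, hence k_gold = (0.28/0.054)^(1/0.72) ≈ 9.8340.
Output: y_gold = k_gold^0.28 = 9.8340^0.28 ≈ 1.8965.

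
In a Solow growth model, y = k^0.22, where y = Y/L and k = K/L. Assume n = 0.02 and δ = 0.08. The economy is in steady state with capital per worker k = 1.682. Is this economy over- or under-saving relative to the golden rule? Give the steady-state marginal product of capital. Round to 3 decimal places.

under-saving; MPK ≈ 0.147

The effective depreciation rate is n + δ = 0.02 + 0.08 = 0.1.
MPK = 0.22·k^(0.22−1) = 0.22·1.682^(-0.78) ≈ 0.1466.
MPK > 0.1, so the economy is dynamically efficient (under-saving).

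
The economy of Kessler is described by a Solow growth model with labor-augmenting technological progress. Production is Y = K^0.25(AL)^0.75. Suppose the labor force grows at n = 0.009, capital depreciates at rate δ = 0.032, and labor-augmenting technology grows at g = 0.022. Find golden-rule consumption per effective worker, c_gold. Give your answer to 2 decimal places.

c_gold ≈ 1.19

Break-even investment rate: n + g + δ = 0.009 + 0.022 + 0.032 = 0.063.
Golden rule sets MPK = n+g+δ: 0.25·k^(0.25−1) = 0.063, so k_gold = (0.25/0.063)^(1/0.75) ≈ 6.2825.
y_gold = 6.2825^0.25 ≈ 1.5832.
c_gold = y_gold − (n+g+δ)·k_gold = 1.5832 − 0.063·6.2825 ≈ 1.1874.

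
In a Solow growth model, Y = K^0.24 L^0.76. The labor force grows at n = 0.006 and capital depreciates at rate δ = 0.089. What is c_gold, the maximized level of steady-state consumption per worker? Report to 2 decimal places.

n + δ = 0.006 + 0.089 = 0.095.
Maximizing c = f(k) − (n+δ)·k gives f'(k) = n+δ, i.e. 0.24·k^(0.24−1) = 0.095, so k_gold = (0.24/0.095)^(1/0.76) ≈ 3.3852.
y_gold = 3.3852^0.24 ≈ 1.3400.
c_gold = y_gold − (n+δ)·k_gold = 1.3400 − 0.095·3.3852 ≈ 1.0184.

c_gold ≈ 1.02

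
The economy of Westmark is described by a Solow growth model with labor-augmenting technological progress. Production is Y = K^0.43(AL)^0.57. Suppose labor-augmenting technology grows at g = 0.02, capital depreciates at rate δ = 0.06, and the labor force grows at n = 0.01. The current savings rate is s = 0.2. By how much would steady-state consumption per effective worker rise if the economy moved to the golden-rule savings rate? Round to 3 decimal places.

Δc ≈ 0.394

Break-even investment rate: n + g + δ = 0.01 + 0.02 + 0.06 = 0.09.
Current steady state (s = 0.2): k* = (0.2/0.09)^(1/0.57) ≈ 4.0588, y* = 4.0588^0.43 ≈ 1.8265, c* = (1−0.2)·1.8265 ≈ 1.4612.
Maximizing c = f(k) − (n+g+δ)·k gives f'(k) = n+g+δ, i.e. 0.43·k^(0.43−1) = 0.09, so k_gold = (0.43/0.09)^(1/0.57) ≈ 15.5462.
y_gold = 15.5462^0.43 ≈ 3.2539, c_gold = y_gold − 0.09·k_gold ≈ 1.8547.
Gain: Δc = 1.8547 − 1.4612 ≈ 0.3935.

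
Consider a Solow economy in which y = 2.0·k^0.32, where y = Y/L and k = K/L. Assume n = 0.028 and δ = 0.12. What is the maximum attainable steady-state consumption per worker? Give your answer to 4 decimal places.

c_gold ≈ 2.7089

Break-even investment rate: n + δ = 0.028 + 0.12 = 0.148.
Setting f'(k) = n+δ gives 0.32·2.0·k^(0.32−1) = 0.148, hence k_gold = (0.32·2.0/0.148)^(1/0.68) ≈ 8.6134.
y_gold = 2.0·8.6134^0.32 ≈ 3.9837.
c_gold = y_gold − (n+δ)·k_gold = 3.9837 − 0.148·8.6134 ≈ 2.7089.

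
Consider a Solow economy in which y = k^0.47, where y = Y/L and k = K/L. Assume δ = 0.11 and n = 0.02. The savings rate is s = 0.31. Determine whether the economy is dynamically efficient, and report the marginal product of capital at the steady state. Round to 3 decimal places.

dynamically efficient; MPK ≈ 0.197

The effective depreciation rate is n + δ = 0.02 + 0.11 = 0.13.
Steady-state k*: s·k^0.47 = 0.13·k gives k* = (0.31/0.13)^(1/0.53) ≈ 5.1536.
MPK = 0.47·5.1536^(-0.53) ≈ 0.1971.
MPK > n+δ = 0.13, so the economy is dynamically efficient (under-saving).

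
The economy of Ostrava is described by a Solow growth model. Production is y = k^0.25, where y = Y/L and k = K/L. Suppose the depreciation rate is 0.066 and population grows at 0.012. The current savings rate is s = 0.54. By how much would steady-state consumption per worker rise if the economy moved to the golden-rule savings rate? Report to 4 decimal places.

Δc ≈ 0.2291

n + δ = 0.012 + 0.066 = 0.078.
Current steady state (s = 0.54): k* = (0.54/0.078)^(1/0.75) ≈ 13.1947, y* = 13.1947^0.25 ≈ 1.9059, c* = (1−0.54)·1.9059 ≈ 0.8767.
Setting f'(k) = n+δ gives 0.25·k^(0.25−1) = 0.078, hence k_gold = (0.25/0.078)^(1/0.75) ≈ 4.7256.
y_gold = 4.7256^0.25 ≈ 1.4744, c_gold = y_gold − 0.078·k_gold ≈ 1.1058.
Gain: Δc = 1.1058 − 0.8767 ≈ 0.2291.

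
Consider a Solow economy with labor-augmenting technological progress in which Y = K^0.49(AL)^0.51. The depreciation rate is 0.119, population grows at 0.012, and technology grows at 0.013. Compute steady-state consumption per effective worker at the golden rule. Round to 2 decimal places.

c_gold ≈ 1.65

Capital per effective worker breaks even when investment replaces (n + g + δ)·k; here n + g + δ = 0.144.
Golden rule sets MPK = n+g+δ: 0.49·k^(0.49−1) = 0.144, so k_gold = (0.49/0.144)^(1/0.51) ≈ 11.0360.
y_gold = 11.0360^0.49 ≈ 3.2432.
c_gold = y_gold − (n+g+δ)·k_gold = 3.2432 − 0.144·11.0360 ≈ 1.6540.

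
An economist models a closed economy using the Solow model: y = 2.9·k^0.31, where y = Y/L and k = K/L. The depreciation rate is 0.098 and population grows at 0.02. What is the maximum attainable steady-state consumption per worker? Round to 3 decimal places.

c_gold ≈ 4.983

The effective depreciation rate is n + δ = 0.02 + 0.098 = 0.118.
Setting f'(k) = n+δ gives 0.31·2.9·k^(0.31−1) = 0.118, hence k_gold = (0.31·2.9/0.118)^(1/0.69) ≈ 18.9707.
y_gold = 2.9·18.9707^0.31 ≈ 7.2211.
c_gold = y_gold − (n+δ)·k_gold = 7.2211 − 0.118·18.9707 ≈ 4.9826.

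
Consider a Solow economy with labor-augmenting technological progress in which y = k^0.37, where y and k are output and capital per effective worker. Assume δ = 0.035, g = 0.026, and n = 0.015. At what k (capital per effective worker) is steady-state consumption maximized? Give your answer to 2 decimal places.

k_gold ≈ 12.33

n + g + δ = 0.015 + 0.026 + 0.035 = 0.076.
Golden rule sets MPK = n+g+δ: 0.37·k^(0.37−1) = 0.076, so k_gold = (0.37/0.076)^(1/0.63) ≈ 12.3337.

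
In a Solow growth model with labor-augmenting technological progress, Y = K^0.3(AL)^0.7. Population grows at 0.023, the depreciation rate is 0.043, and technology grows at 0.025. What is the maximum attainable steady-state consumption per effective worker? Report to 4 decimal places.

Break-even investment rate: n + g + δ = 0.023 + 0.025 + 0.043 = 0.091.
Setting f'(k) = n+g+δ gives 0.3·k^(0.3−1) = 0.091, hence k_gold = (0.3/0.091)^(1/0.7) ≈ 5.4969.
y_gold = 5.4969^0.3 ≈ 1.6674.
c_gold = y_gold − (n+g+δ)·k_gold = 1.6674 − 0.091·5.4969 ≈ 1.1672.

c_gold ≈ 1.1672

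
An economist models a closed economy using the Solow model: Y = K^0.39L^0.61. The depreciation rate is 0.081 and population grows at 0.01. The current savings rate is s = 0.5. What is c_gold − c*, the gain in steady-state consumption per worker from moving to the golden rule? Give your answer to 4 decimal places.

Capital per worker breaks even when investment replaces (n + δ)·k; here n + δ = 0.091.
Current steady state (s = 0.5): k* = (0.5/0.091)^(1/0.61) ≈ 16.3304, y* = 16.3304^0.39 ≈ 2.9721, c* = (1−0.5)·2.9721 ≈ 1.4861.
Maximizing c = f(k) − (n+δ)·k gives f'(k) = n+δ, i.e. 0.39·k^(0.39−1) = 0.091, so k_gold = (0.39/0.091)^(1/0.61) ≈ 10.8668.
y_gold = 10.8668^0.39 ≈ 2.5356, c_gold = y_gold − 0.091·k_gold ≈ 1.5467.
Gain: Δc = 1.5467 − 1.4861 ≈ 0.0606.

Δc ≈ 0.0606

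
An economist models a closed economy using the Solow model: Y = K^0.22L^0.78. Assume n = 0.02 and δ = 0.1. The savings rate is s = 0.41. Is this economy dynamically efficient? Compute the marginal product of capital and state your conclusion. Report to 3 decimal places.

dynamically inefficient; MPK ≈ 0.064

Capital per worker breaks even when investment replaces (n + δ)·k; here n + δ = 0.12.
Steady-state k*: s·k^0.22 = 0.12·k gives k* = (0.41/0.12)^(1/0.78) ≈ 4.8318.
MPK = 0.22·4.8318^(-0.78) ≈ 0.0644.
MPK < n+δ = 0.12, so the economy is dynamically inefficient (over-saving).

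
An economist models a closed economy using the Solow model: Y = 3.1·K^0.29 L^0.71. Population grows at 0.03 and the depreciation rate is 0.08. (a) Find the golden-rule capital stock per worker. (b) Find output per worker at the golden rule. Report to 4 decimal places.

(a) k_gold ≈ 19.2763; (b) y_gold ≈ 7.3117

Break-even investment rate: n + δ = 0.03 + 0.08 = 0.11.
Setting f'(k) = n+δ gives 0.29·3.1·k^(0.29−1) = 0.11, hence k_gold = (0.29·3.1/0.11)^(1/0.71) ≈ 19.2763.
y_gold = 3.1·19.2763^0.29 ≈ 7.3117.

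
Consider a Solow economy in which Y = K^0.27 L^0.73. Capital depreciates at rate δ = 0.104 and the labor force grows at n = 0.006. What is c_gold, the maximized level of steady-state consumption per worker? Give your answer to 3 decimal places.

Break-even investment rate: n + δ = 0.006 + 0.104 = 0.11.
Golden rule sets MPK = n+δ: 0.27·k^(0.27−1) = 0.11, so k_gold = (0.27/0.11)^(1/0.73) ≈ 3.4214.
y_gold = 3.4214^0.27 ≈ 1.3939.
c_gold = y_gold − (n+δ)·k_gold = 1.3939 − 0.11·3.4214 ≈ 1.0176.

c_gold ≈ 1.018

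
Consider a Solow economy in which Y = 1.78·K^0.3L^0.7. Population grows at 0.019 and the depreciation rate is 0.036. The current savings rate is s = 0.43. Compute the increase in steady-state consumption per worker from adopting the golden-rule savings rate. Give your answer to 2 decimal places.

The effective depreciation rate is n + δ = 0.019 + 0.036 = 0.055.
Current steady state (s = 0.43): k* = (0.43·1.78/0.055)^(1/0.7) ≈ 43.0138, y* = 1.78·43.0138^0.3 ≈ 5.5018, c* = (1−0.43)·5.5018 ≈ 3.1360.
Setting f'(k) = n+δ gives 0.3·1.78·k^(0.3−1) = 0.055, hence k_gold = (0.3·1.78/0.055)^(1/0.7) ≈ 25.7191.
y_gold = 1.78·25.7191^0.3 ≈ 4.7152, c_gold = y_gold − 0.055·k_gold ≈ 3.3006.
Gain: Δc = 3.3006 − 3.1360 ≈ 0.1646.

Δc ≈ 0.16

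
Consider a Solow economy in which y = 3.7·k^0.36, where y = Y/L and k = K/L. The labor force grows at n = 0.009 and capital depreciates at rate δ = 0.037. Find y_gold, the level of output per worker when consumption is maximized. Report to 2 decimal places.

y_gold ≈ 24.57

n + δ = 0.009 + 0.037 = 0.046.
At the golden rule the marginal product of capital equals n+δ: 0.36·3.7·k^(0.36−1) = 0.046. Solving, k_gold = (0.36·3.7/0.046)^(1/0.64) ≈ 192.2998.
Output: y_gold = 3.7·k_gold^0.36 = 3.7·192.2998^0.36 ≈ 24.5716.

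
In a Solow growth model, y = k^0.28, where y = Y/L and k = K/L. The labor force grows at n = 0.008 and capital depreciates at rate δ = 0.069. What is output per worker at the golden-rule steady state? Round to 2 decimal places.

Break-even investment rate: n + δ = 0.008 + 0.069 = 0.077.
At the golden rule the marginal product of capital equals n+δ: 0.28·k^(0.28−1) = 0.077. Solving, k_gold = (0.28/0.077)^(1/0.72) ≈ 6.0076.
Output: y_gold = k_gold^0.28 = 6.0076^0.28 ≈ 1.6521.

y_gold ≈ 1.65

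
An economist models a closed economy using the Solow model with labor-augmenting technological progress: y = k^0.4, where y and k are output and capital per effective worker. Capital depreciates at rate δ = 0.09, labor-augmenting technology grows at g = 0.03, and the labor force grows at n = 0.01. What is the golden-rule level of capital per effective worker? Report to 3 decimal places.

Capital per effective worker breaks even when investment replaces (n + g + δ)·k; here n + g + δ = 0.13.
At the golden rule the marginal product of capital equals n+g+δ: 0.4·k^(0.4−1) = 0.13. Solving, k_gold = (0.4/0.13)^(1/0.6) ≈ 6.5092.

k_gold ≈ 6.509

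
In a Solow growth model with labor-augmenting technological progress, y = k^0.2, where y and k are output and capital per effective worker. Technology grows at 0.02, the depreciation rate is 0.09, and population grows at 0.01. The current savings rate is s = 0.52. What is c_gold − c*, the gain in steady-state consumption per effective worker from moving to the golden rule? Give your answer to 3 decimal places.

n + g + δ = 0.01 + 0.02 + 0.09 = 0.12.
Current steady state (s = 0.52): k* = (0.52/0.12)^(1/0.8) ≈ 6.2521, y* = 6.2521^0.2 ≈ 1.4428, c* = (1−0.52)·1.4428 ≈ 0.6925.
Setting f'(k) = n+g+δ gives 0.2·k^(0.2−1) = 0.12, hence k_gold = (0.2/0.12)^(1/0.8) ≈ 1.8937.
y_gold = 1.8937^0.2 ≈ 1.1362, c_gold = y_gold − 0.12·k_gold ≈ 0.9090.
Gain: Δc = 0.9090 − 0.6925 ≈ 0.2164.

Δc ≈ 0.216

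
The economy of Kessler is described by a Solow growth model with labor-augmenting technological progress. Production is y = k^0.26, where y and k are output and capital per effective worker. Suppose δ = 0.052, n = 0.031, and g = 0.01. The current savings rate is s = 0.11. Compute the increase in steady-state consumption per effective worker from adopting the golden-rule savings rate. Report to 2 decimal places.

Capital per effective worker breaks even when investment replaces (n + g + δ)·k; here n + g + δ = 0.093.
Current steady state (s = 0.11): k* = (0.11/0.093)^(1/0.74) ≈ 1.2547, y* = 1.2547^0.26 ≈ 1.0608, c* = (1−0.11)·1.0608 ≈ 0.9441.
Maximizing c = f(k) − (n+g+δ)·k gives f'(k) = n+g+δ, i.e. 0.26·k^(0.26−1) = 0.093, so k_gold = (0.26/0.093)^(1/0.74) ≈ 4.0120.
y_gold = 4.0120^0.26 ≈ 1.4351, c_gold = y_gold − 0.093·k_gold ≈ 1.0620.
Gain: Δc = 1.0620 − 0.9441 ≈ 0.1179.

Δc ≈ 0.12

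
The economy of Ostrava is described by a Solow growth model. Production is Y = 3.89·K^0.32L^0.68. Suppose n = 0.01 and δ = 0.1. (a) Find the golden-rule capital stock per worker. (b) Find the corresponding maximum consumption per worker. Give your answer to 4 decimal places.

n + δ = 0.01 + 0.1 = 0.11.
Golden rule sets MPK = n+δ: 0.32·3.89·k^(0.32−1) = 0.11, so k_gold = (0.32·3.89/0.11)^(1/0.68) ≈ 35.4461.
y_gold = 3.89·35.4461^0.32 ≈ 12.1846; c_gold = y_gold − 0.11·k_gold ≈ 8.2855.

(a) k_gold ≈ 35.4461; (b) c_gold ≈ 8.2855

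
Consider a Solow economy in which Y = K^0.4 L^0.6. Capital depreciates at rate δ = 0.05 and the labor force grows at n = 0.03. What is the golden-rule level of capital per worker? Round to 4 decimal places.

Break-even investment rate: n + δ = 0.03 + 0.05 = 0.08.
Golden rule sets MPK = n+δ: 0.4·k^(0.4−1) = 0.08, so k_gold = (0.4/0.08)^(1/0.6) ≈ 14.6201.

k_gold ≈ 14.6201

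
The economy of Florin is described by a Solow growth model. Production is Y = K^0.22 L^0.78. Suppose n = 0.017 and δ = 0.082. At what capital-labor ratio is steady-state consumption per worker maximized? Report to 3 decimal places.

k_gold ≈ 2.784

Break-even investment rate: n + δ = 0.017 + 0.082 = 0.099.
At the golden rule the marginal product of capital equals n+δ: 0.22·k^(0.22−1) = 0.099. Solving, k_gold = (0.22/0.099)^(1/0.78) ≈ 2.7836.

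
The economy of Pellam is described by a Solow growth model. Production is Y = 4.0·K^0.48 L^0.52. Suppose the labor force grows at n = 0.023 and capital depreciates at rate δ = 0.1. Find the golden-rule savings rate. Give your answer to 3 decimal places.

Break-even investment rate: n + δ = 0.023 + 0.1 = 0.123.
At the golden rule MPK = n+δ, and in any Cobb-Douglas steady state s = (n+δ)·k/y = MPK·k/y = capital's share 0.48.

s_gold = 0.480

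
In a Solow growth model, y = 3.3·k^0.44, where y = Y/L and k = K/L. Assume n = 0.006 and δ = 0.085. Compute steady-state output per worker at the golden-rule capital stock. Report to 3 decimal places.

y_gold ≈ 29.085

Break-even investment rate: n + δ = 0.006 + 0.085 = 0.091.
Maximizing c = f(k) − (n+δ)·k gives f'(k) = n+δ, i.e. 0.44·3.3·k^(0.44−1) = 0.091, so k_gold = (0.44·3.3/0.091)^(1/0.56) ≈ 140.6309.
Output: y_gold = 3.3·k_gold^0.44 = 3.3·140.6309^0.44 ≈ 29.0850.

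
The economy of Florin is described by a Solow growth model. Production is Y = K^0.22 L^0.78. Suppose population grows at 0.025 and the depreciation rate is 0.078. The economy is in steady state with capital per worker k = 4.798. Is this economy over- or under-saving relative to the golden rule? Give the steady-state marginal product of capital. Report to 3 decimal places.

over-saving; MPK ≈ 0.065

n + δ = 0.025 + 0.078 = 0.103.
MPK = 0.22·k^(0.22−1) = 0.22·4.798^(-0.78) ≈ 0.0647.
MPK < 0.103, so the economy is dynamically inefficient (over-saving).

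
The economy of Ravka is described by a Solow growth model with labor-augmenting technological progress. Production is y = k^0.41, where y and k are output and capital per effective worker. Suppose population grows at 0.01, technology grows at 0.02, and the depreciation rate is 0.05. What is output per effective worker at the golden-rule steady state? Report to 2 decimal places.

The effective depreciation rate is n + g + δ = 0.01 + 0.02 + 0.05 = 0.08.
Setting f'(k) = n+g+δ gives 0.41·k^(0.41−1) = 0.08, hence k_gold = (0.41/0.08)^(1/0.59) ≈ 15.9541.
Output: y_gold = k_gold^0.41 = 15.9541^0.41 ≈ 3.1130.

y_gold ≈ 3.11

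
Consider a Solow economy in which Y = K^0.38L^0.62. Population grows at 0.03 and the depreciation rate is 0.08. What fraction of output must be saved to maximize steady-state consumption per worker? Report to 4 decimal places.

Capital per worker breaks even when investment replaces (n + δ)·k; here n + δ = 0.11.
At the golden rule MPK = n+δ, and in any Cobb-Douglas steady state s = (n+δ)·k/y = MPK·k/y = capital's share 0.38.

s_gold = 0.3800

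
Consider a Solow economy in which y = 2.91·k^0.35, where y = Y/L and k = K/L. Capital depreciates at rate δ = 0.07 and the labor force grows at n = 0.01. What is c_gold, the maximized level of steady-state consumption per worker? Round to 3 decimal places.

The effective depreciation rate is n + δ = 0.01 + 0.07 = 0.08.
At the golden rule the marginal product of capital equals n+δ: 0.35·2.91·k^(0.35−1) = 0.08. Solving, k_gold = (0.35·2.91/0.08)^(1/0.65) ≈ 50.0958.
y_gold = 2.91·50.0958^0.35 ≈ 11.4505.
c_gold = y_gold − (n+δ)·k_gold = 11.4505 − 0.08·50.0958 ≈ 7.4428.

c_gold ≈ 7.443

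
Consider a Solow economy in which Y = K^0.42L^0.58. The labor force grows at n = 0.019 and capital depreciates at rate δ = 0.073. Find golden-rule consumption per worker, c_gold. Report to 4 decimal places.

c_gold ≈ 1.7417

n + δ = 0.019 + 0.073 = 0.092.
Golden rule sets MPK = n+δ: 0.42·k^(0.42−1) = 0.092, so k_gold = (0.42/0.092)^(1/0.58) ≈ 13.7089.
y_gold = 13.7089^0.42 ≈ 3.0029.
c_gold = y_gold − (n+δ)·k_gold = 3.0029 − 0.092·13.7089 ≈ 1.7417.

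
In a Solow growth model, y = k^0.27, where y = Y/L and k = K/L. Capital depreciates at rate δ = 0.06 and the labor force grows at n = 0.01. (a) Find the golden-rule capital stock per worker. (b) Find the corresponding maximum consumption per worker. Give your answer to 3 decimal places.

Break-even investment rate: n + δ = 0.01 + 0.06 = 0.07.
Setting f'(k) = n+δ gives 0.27·k^(0.27−1) = 0.07, hence k_gold = (0.27/0.07)^(1/0.73) ≈ 6.3548.
y_gold = 6.3548^0.27 ≈ 1.6475; c_gold = y_gold − 0.07·k_gold ≈ 1.2027.

(a) k_gold ≈ 6.355; (b) c_gold ≈ 1.203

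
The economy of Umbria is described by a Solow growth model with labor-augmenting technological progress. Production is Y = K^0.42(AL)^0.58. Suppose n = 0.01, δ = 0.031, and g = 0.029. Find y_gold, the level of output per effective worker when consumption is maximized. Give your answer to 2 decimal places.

y_gold ≈ 3.66

Capital per effective worker breaks even when investment replaces (n + g + δ)·k; here n + g + δ = 0.07.
At the golden rule the marginal product of capital equals n+g+δ: 0.42·k^(0.42−1) = 0.07. Solving, k_gold = (0.42/0.07)^(1/0.58) ≈ 21.9604.
Output: y_gold = k_gold^0.42 = 21.9604^0.42 ≈ 3.6601.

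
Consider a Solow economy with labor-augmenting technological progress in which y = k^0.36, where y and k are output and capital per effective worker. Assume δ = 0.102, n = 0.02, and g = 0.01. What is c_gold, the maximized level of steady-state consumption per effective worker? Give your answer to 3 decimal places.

Capital per effective worker breaks even when investment replaces (n + g + δ)·k; here n + g + δ = 0.132.
Golden rule sets MPK = n+g+δ: 0.36·k^(0.36−1) = 0.132, so k_gold = (0.36/0.132)^(1/0.64) ≈ 4.7954.
y_gold = 4.7954^0.36 ≈ 1.7583.
c_gold = y_gold − (n+g+δ)·k_gold = 1.7583 − 0.132·4.7954 ≈ 1.1253.

c_gold ≈ 1.125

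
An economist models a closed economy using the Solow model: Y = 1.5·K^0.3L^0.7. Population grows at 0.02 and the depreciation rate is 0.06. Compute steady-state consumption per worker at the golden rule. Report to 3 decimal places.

The effective depreciation rate is n + δ = 0.02 + 0.06 = 0.08.
Maximizing c = f(k) − (n+δ)·k gives f'(k) = n+δ, i.e. 0.3·1.5·k^(0.3−1) = 0.08, so k_gold = (0.3·1.5/0.08)^(1/0.7) ≈ 11.7924.
y_gold = 1.5·11.7924^0.3 ≈ 3.1447.
c_gold = y_gold − (n+δ)·k_gold = 3.1447 − 0.08·11.7924 ≈ 2.2013.

c_gold ≈ 2.201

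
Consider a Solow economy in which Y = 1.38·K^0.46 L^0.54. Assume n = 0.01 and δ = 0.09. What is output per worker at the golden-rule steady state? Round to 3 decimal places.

y_gold ≈ 6.662

Capital per worker breaks even when investment replaces (n + δ)·k; here n + δ = 0.1.
At the golden rule the marginal product of capital equals n+δ: 0.46·1.38·k^(0.46−1) = 0.1. Solving, k_gold = (0.46·1.38/0.1)^(1/0.54) ≈ 30.6454.
Output: y_gold = 1.38·k_gold^0.46 = 1.38·30.6454^0.46 ≈ 6.6620.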